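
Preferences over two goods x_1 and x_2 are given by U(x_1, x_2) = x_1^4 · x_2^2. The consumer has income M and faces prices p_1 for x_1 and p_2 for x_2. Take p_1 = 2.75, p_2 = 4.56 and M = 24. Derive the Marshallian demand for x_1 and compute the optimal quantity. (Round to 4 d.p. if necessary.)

Tangency: MRS = 2·x_2/x_1 = p_1/p_2.
Rearranging, p_2·x_2 = (1/2)·p_1·x_1. Substituting into the budget gives p_1·x_1·(1 + (1/2)) = M.
Demand: x_1*(p_1,p_2,M) = 2/3·M/p_1 and x_2* = 1/3·M/p_2.
At p_1=2.75, p_2=4.56, M=24: x_1* = 2/3·24/2.75 = 5.8182.

x_1* = 5.8182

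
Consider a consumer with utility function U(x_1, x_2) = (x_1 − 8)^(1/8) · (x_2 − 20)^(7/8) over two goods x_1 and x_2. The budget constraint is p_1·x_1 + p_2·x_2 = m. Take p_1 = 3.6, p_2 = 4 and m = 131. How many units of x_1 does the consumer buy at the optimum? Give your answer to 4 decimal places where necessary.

This is Cobb-Douglas in (x_1−8, x_2−20): tangency gives 0.125·p_2·(x_2−20) = 0.875·p_1·(x_1−8).
Substituting into the budget: x_1* = 8 + 0.125·(m − 8·p_1 − 20·p_2)/p_1, and x_2* = 20 + 0.875·(…)/p_2.
Discretionary income = 131 − 8·3.6 − 20·4 = 22.2; x_1* = 8 + 0.125·22.2/3.6 = 8.7708.

x_1* = 8.7708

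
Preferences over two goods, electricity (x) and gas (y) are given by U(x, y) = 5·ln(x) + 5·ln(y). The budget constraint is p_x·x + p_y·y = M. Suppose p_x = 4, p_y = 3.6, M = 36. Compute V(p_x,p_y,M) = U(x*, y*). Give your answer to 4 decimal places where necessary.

Tangency: MRS = y/x = p_x/p_y.
So 5·p_y·y = 5·p_x·x; combined with the budget, a share 0.5 of income goes to x.
Demand: x*(p_x,p_y,M) = 0.5·M/p_x and y* = 0.5·M/p_y.
At p_x=4, p_y=3.6, M=36: x* = 0.5·36/4 = 4.5, y* = 5.
Utility at the optimum: U(4.5, 5) = 15.5676.

V = 15.5676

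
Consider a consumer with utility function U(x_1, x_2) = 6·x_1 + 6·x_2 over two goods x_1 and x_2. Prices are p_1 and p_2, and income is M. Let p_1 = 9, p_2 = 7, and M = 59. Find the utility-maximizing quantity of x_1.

Linear utility — the consumer picks whichever good has higher MU/price: 6/9 = 0.6667 vs 6/7 = 0.8571.
x_2 gives more utility per dollar, so spend all income on x_2: x_2* = M/p_2, x_1* = 0.
Numerically: x_1* = 0, x_2* = 8.4286.

x_1* = 0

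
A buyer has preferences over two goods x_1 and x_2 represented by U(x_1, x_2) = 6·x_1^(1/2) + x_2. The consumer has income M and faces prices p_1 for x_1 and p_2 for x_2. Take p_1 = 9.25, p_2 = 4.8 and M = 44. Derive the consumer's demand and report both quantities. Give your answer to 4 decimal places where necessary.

Solve: √x_1 = 3·p_2/p_1, so x_1*(p_1,p_2) = (3·p_2/p_1)², and x_2* = (M − p_1·x_1*)/p_2.
Plugging in: x_1* = (3·4.8/9.25)² = 2.4235, x_2* = 4.4964.

x_1* = 2.4235, x_2* = 4.4964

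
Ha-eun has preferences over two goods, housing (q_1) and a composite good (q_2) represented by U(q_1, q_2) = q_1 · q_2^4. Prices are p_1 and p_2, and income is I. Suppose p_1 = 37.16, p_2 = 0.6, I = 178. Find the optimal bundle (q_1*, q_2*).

Tangency: MRS = (1/4)·q_2/q_1 = p_1/p_2.
Rearranging, p_2·q_2 = 4·p_1·q_1. Substituting into the budget gives p_1·q_1·(1 + 4) = I.
Demand: q_1*(p_1,p_2,I) = 0.2·I/p_1 and q_2* = 0.8·I/p_2.
At p_1=37.16, p_2=0.6, I=178: q_1* = 0.2·178/37.16 = 0.958, q_2* = 237.3333.

q_1* = 0.958, q_2* = 237.3333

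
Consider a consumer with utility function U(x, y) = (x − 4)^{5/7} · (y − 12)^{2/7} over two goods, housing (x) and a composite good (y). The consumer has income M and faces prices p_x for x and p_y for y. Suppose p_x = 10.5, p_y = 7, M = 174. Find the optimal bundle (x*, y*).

Let x' = x−4, y' = y−12. MRS = (5/2)·y'/x' = p_x/p_y.
Substituting into the budget: x* = 4 + 5/7·(M − 4·p_x − 12·p_y)/p_x, and y* = 12 + 2/7·(…)/p_y.
Discretionary income = 174 − 4·10.5 − 12·7 = 48; x* = 4 + 5/7·48/10.5 = 7.2653; y* = 12 + 2/7·48/7 = 13.9592.

x* = 7.2653, y* = 13.9592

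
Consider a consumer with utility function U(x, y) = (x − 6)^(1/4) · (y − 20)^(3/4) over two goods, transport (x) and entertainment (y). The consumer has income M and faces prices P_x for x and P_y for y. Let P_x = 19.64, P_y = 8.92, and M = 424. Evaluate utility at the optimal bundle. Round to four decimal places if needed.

V = 6.7006

This is Cobb-Douglas in (x−6, y−20): tangency gives 0.25·P_y·(y−20) = 0.75·P_x·(x−6).
After buying the subsistence bundle (6, 20), a share 0.25 of the remaining income goes to x: x* = 6 + 0.25·(M − 6P_x − 20P_y)/P_x.
Discretionary income = 424 − 6·19.64 − 20·8.92 = 127.76; x* = 6 + 0.25·127.76/19.64 = 7.6263; y* = 20 + 0.75·127.76/8.92 = 30.7422.
Utility at the optimum: U(7.6263, 30.7422) = 6.7006.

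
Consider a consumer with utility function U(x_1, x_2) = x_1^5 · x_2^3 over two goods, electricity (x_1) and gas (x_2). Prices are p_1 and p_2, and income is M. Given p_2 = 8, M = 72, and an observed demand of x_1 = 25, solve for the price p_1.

p_1 = 1.8

The MRS is (5/3)·x_2/x_1. Set MRS = p_1/p_2.
So 5·p_2·x_2 = 3·p_1·x_1; combined with the budget, a share 0.625 of income goes to x_1.
Demand: x_1*(p_1,p_2,M) = 0.625·M/p_1 and x_2* = 0.375·M/p_2.
Set x_1* = 25 in the demand function and solve for p_1: p_1 = 1.8.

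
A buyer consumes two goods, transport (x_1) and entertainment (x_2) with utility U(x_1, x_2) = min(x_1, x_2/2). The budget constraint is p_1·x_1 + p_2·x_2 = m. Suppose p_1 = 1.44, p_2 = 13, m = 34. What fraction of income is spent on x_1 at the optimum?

share on x_1 = 0.0525

With perfect complements, no substitution: consume in ratio x_1:x_2 = 1:2.
Budget: p_1·x_1 + p_2·2·x_1 = m, so (p_1 + 2·p_2)·x_1 = m.
Demand: x_1*(p_1,p_2,m) = m/(p_1 + 2·p_2), x_2* = 2·m/(p_1 + 2·p_2).
Here 1.44 + 2·13 = 27.44, giving x_1* = 1.2391 and x_2* = 2.4781.
Expenditure on x_1: 1.44·1.2391 = 1.7843; share = 0.0525.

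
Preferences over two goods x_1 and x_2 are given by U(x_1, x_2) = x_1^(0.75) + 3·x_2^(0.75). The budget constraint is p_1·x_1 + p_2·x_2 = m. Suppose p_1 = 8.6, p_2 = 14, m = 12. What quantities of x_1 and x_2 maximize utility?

x_1* = 0.0706, x_2* = 0.8138

MU_x_1 ∝ x_1^(-0.25), MU_x_2 ∝ 3·x_2^(-0.25), so MRS = (1/3)·(x_2/x_1)^(0.25) = p_1/p_2.
Hence x_2/x_1 = (3·p_1/p_2)^(1/(0.25)), i.e. raised to the 4 power.
With the ratio pinned down, the budget gives x_1* = m/(p_1 + p_2·(x_2/x_1)) and x_2* = (x_2/x_1)·x_1*.
Numerically x_2/x_1 = 11.533648, so x_1* = 12/(8.6 + 14·11.533648) = 0.0706 and x_2* = 11.533648·0.0706 = 0.8138.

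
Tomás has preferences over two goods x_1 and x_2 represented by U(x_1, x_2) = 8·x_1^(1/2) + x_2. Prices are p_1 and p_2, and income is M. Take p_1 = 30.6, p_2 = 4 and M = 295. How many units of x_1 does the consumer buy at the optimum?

x_1* = 0.2734

Set MRS = p_1/p_2: 4·x_1^(−1/2) = p_1/p_2.
Solve: √x_1 = 4·p_2/p_1, so x_1*(p_1,p_2) = (4·p_2/p_1)², and x_2* = (M − p_1·x_1*)/p_2.
Plugging in: x_1* = (4·4/30.6)² = 0.2734.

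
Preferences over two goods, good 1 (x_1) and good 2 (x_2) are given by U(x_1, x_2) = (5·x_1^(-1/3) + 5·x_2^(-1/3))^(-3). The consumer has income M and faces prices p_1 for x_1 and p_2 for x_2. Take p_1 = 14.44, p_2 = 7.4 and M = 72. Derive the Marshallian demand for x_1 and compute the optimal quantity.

x_1* = 2.7009

MU_x_1 ∝ 5·x_1^(-4/3), MU_x_2 ∝ 5·x_2^(-4/3), so MRS = (x_2/x_1)^(4/3) = p_1/p_2.
Hence x_2/x_1 = (p_1/p_2)^(1/(4/3)), i.e. raised to the 0.75 power.
Substitute x_2 = (x_2/x_1)·x_1 into the budget: x_1* = M/(p_1 + p_2·(x_2/x_1)).
Numerically x_2/x_1 = 1.651017, so x_1* = 72/(14.44 + 7.4·1.651017) = 2.7009.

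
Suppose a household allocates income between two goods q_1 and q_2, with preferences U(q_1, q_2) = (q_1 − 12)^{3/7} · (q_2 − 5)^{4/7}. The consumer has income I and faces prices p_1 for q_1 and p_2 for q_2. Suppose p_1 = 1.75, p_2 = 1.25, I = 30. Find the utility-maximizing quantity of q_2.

q_2* = 6.2571

Substituting into the budget: q_1* = 12 + 3/7·(I − 12·p_1 − 5·p_2)/p_1, and q_2* = 5 + 4/7·(…)/p_2.
Discretionary income = 30 − 12·1.75 − 5·1.25 = 2.75; q_2* = 5 + 4/7·2.75/1.25 = 6.2571.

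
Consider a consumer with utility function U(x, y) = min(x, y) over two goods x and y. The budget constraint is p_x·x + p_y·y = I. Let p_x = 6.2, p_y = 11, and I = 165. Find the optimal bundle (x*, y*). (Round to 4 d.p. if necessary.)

Leontief preferences: the optimum is at the kink where x/1 = y/1, i.e. y = x.
Budget: p_x·x + p_y·x = I, so (p_x + p_y)·x = I.
Demand: x*(p_x,p_y,I) = I/(p_x + p_y), y* = I/(p_x + p_y).
Here 6.2 + 11 = 17.2, giving x* = 9.593 and y* = 9.593.

x* = 9.593, y* = 9.593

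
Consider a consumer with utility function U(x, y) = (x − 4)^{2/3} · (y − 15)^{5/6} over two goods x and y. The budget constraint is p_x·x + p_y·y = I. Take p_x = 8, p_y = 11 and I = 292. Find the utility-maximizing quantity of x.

Let x' = x−4, y' = y−15. MRS = (4/5)·y'/x' = p_x/p_y.
After buying the subsistence bundle (4, 15), a share 4/9 of the remaining income goes to x: x* = 4 + 4/9·(I − 4p_x − 15p_y)/p_x.
Discretionary income = 292 − 4·8 − 15·11 = 95; x* = 4 + 4/9·95/8 = 9.2778.

x* = 9.2778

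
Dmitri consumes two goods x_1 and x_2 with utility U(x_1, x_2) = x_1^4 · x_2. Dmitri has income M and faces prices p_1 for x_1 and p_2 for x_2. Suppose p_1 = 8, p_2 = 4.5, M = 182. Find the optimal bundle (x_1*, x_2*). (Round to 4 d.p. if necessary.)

x_1* = 18.2, x_2* = 8.0889

MU_x_1/MU_x_2 = (4·x_2)/(x_1); tangency sets this equal to p_1/p_2.
So 4·p_2·x_2 = p_1·x_1; combined with the budget, a share 0.8 of income goes to x_1.
Demand: x_1*(p_1,p_2,M) = 0.8·M/p_1 and x_2* = 0.2·M/p_2.
At p_1=8, p_2=4.5, M=182: x_1* = 0.8·182/8 = 18.2, x_2* = 8.0889.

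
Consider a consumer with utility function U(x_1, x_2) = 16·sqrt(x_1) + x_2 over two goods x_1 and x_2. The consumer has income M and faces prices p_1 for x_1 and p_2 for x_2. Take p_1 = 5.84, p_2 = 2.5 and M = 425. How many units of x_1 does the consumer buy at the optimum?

Utility is quasi-linear in x_2; the FOC for x_1 is 8/√x_1 = p_1/p_2.
Thus x_1* = (8·p_2/p_1)² — independent of M — with the rest of income spent on x_2.
Plugging in: x_1* = (8·2.5/5.84)² = 11.7283.

x_1* = 11.7283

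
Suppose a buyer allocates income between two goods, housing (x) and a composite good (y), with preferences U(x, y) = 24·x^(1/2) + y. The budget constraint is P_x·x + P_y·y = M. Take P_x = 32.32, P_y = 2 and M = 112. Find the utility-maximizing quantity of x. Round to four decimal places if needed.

Thus x* = (12·P_y/P_x)² — independent of M — with the rest of income spent on y.
Plugging in: x* = (12·2/32.32)² = 0.5514.

x* = 0.5514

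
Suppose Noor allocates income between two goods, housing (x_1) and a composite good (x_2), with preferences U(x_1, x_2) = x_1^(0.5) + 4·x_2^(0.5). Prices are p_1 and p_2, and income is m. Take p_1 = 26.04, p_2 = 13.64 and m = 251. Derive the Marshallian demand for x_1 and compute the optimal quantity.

From the CES first-order condition, (1/4)·(x_2/x_1)^(0.5) = p_1/p_2.
Hence x_2/x_1 = (4·p_1/p_2)^(1/(0.5)), i.e. raised to the 2 power.
Substitute x_2 = (x_2/x_1)·x_1 into the budget: x_1* = m/(p_1 + p_2·(x_2/x_1)).
Numerically x_2/x_1 = 58.31405, so x_1* = 251/(26.04 + 13.64·58.31405) = 0.3056.

x_1* = 0.3056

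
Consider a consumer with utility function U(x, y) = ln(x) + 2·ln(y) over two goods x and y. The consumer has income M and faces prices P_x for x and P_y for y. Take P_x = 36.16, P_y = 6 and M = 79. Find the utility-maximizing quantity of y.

y* = 8.7778

At P_x=36.16, P_y=6, M=79: y* = 2/3·79/6 = 8.7778.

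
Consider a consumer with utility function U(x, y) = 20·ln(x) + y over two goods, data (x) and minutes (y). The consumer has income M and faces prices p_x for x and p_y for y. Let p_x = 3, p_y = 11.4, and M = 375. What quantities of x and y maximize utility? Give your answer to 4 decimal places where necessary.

Set MRS = p_x/p_y: (20/x)/1 = p_x/p_y.
So x*(p_x,p_y) = 20·p_y/p_x, independent of income; and y* = (M − 20·p_y)/p_y.
At the given prices: x* = 20·11.4/3 = 76, and y* = 12.8947.

x* = 76, y* = 12.8947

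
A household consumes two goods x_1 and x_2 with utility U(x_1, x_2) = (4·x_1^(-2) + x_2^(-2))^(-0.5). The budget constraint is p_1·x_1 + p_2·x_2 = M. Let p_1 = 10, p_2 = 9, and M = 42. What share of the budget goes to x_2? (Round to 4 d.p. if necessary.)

Numerically x_2/x_1 = 0.652478, so x_1* = 42/(10 + 9·0.652478) = 2.6461 and x_2* = 0.652478·2.6461 = 1.7265.
Expenditure on x_2: 9·1.7265 = 15.5388; share = 0.37.

share on x_2 = 0.37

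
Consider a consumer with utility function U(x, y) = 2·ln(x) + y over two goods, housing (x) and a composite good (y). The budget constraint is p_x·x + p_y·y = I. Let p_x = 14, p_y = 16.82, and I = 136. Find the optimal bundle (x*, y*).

Set MRS = p_x/p_y: (2/x)/1 = p_x/p_y.
So x*(p_x,p_y) = 2·p_y/p_x, independent of income; and y* = (I − 2·p_y)/p_y.
At the given prices: x* = 2·16.82/14 = 2.4029, and y* = 6.0856.

x* = 2.4029, y* = 6.0856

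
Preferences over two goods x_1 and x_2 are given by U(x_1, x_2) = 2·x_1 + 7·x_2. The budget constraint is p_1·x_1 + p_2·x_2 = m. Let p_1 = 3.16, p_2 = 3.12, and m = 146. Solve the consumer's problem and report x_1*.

Linear utility — the consumer picks whichever good has higher MU/price: 2/3.16 = 0.6329 vs 7/3.12 = 2.2436.
x_2 gives more utility per dollar, so spend all income on x_2: x_2* = m/p_2, x_1* = 0.
Numerically: x_1* = 0, x_2* = 46.7949.

x_1* = 0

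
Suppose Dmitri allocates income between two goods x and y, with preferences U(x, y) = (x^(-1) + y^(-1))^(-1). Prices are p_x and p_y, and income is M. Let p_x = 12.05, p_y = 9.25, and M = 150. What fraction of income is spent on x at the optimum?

share on x = 0.533

MU_x ∝ x^(-2), MU_y ∝ y^(-2), so MRS = (y/x)^(2) = p_x/p_y.
Solve for the ratio: y/x = [p_x/p_y]^(0.5).
Substitute y = (y/x)·x into the budget: x* = M/(p_x + p_y·(y/x)).
Numerically y/x = 1.14136, so x* = 150/(12.05 + 9.25·1.14136) = 6.6349 and y* = 1.14136·6.6349 = 7.5729.
Expenditure on x: 12.05·6.6349 = 79.9511; share = 0.533.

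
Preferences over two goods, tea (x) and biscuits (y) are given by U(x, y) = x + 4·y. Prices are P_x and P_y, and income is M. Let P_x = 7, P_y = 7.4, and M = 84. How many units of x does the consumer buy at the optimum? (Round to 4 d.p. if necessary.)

Linear utility — the consumer picks whichever good has higher MU/price: 1/7 = 0.1429 vs 4/7.4 = 0.5405.
y gives more utility per dollar, so spend all income on y: y* = M/P_y, x* = 0.
Numerically: x* = 0, y* = 11.3514.

x* = 0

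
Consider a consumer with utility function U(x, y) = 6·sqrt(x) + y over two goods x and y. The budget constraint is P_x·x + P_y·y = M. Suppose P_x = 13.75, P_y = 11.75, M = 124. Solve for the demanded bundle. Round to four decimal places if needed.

Utility is quasi-linear in y; the FOC for x is 3/√x = P_x/P_y.
Thus x* = (3·P_y/P_x)² — independent of M — with the rest of income spent on y.
Plugging in: x* = (3·11.75/13.75)² = 6.5722, y* = 2.8623.

x* = 6.5722, y* = 2.8623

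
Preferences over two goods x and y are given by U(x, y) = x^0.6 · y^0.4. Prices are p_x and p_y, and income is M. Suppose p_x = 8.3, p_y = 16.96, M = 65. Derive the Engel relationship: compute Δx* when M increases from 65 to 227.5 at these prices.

The MRS is (3/2)·y/x. Set MRS = p_x/p_y.
So 0.6·p_y·y = 0.4·p_x·x; combined with the budget, a share 0.6 of income goes to x.
Demand: x*(p_x,p_y,M) = 0.6·M/p_x and y* = 0.4·M/p_y.
At p_x=8.3, p_y=16.96, M=65: x* = 0.6·65/8.3 = 4.6988.
At M' = 227.5: x* = 16.4458. Change: 16.4458 − 4.6988 = 11.747.

Δx* = 11.747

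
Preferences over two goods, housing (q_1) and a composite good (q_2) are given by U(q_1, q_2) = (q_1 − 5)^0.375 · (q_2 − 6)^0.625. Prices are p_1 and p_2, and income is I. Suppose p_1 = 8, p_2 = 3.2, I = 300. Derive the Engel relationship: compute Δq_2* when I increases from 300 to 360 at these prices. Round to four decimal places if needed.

Δq_2* = 11.7188

MRS = (3/5)·(q_2−6)/(q_1−5). Tangency with p_1/p_2 gives q_2−6 = (5/3)·(p_1/p_2)·(q_1−5).
After buying the subsistence bundle (5, 6), a share 0.375 of the remaining income goes to q_1: q_1* = 5 + 0.375·(I − 5p_1 − 6p_2)/p_1.
Discretionary income = 300 − 5·8 − 6·3.2 = 240.8; q_2* = 6 + 0.625·240.8/3.2 = 53.0312.
At I' = 360: q_2* = 64.75. Change: 64.75 − 53.0312 = 11.7188.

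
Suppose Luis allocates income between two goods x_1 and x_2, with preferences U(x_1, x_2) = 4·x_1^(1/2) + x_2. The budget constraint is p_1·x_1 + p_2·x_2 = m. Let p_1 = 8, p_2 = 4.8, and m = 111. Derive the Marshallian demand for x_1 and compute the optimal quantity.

x_1* = 1.44

Plugging in: x_1* = (2·4.8/8)² = 1.44.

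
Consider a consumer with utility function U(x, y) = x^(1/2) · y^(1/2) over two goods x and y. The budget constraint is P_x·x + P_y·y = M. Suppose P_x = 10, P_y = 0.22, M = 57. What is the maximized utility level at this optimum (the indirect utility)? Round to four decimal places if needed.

V = 19.2147

Tangency: MRS = y/x = P_x/P_y.
So 0.5·P_y·y = 0.5·P_x·x; combined with the budget, a share 0.5 of income goes to x.
Demand: x*(P_x,P_y,M) = 0.5·M/P_x and y* = 0.5·M/P_y.
At P_x=10, P_y=0.22, M=57: x* = 0.5·57/10 = 2.85, y* = 129.5455.
Utility at the optimum: U(2.85, 129.5455) = 19.2147.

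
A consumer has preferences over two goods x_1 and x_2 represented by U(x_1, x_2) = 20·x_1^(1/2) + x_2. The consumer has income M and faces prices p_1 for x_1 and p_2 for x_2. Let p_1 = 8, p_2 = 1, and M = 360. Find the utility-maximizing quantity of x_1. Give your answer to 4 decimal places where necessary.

Utility is quasi-linear in x_2; the FOC for x_1 is 10/√x_1 = p_1/p_2.
Solve: √x_1 = 10·p_2/p_1, so x_1*(p_1,p_2) = (10·p_2/p_1)², and x_2* = (M − p_1·x_1*)/p_2.
Plugging in: x_1* = (10·1/8)² = 1.5625.

x_1* = 1.5625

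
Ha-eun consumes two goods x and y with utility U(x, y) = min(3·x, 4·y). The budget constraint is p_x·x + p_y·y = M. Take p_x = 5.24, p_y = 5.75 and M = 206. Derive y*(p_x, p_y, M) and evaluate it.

With perfect complements, no substitution: consume in ratio x:y = 4:3.
Budget: p_x·x + p_y·(3/4)·x = M, so (4·p_x + 3·p_y)·x = 4·M.
Demand: x*(p_x,p_y,M) = 4·M/(4·p_x + 3·p_y), y* = 3·M/(4·p_x + 3·p_y).
Here 4·5.24 + 3·5.75 = 38.21, giving y* = 16.1738.

y* = 16.1738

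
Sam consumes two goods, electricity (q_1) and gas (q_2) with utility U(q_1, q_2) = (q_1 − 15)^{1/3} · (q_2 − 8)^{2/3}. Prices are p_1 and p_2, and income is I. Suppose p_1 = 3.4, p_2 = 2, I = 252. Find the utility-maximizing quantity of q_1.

Let q_1' = q_1−15, q_2' = q_2−8. MRS = (1/2)·q_2'/q_1' = p_1/p_2.
Substituting into the budget: q_1* = 15 + 1/3·(I − 15·p_1 − 8·p_2)/p_1, and q_2* = 8 + 2/3·(…)/p_2.
Discretionary income = 252 − 15·3.4 − 8·2 = 185; q_1* = 15 + 1/3·185/3.4 = 33.1373.

q_1* = 33.1373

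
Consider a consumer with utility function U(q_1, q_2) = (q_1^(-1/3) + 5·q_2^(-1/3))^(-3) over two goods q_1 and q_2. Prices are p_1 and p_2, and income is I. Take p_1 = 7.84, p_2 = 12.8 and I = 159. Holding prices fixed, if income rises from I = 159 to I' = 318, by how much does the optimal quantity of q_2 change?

MU_q_1 ∝ q_1^(-4/3), MU_q_2 ∝ 5·q_2^(-4/3), so MRS = (1/5)·(q_2/q_1)^(4/3) = p_1/p_2.
Solve for the ratio: q_2/q_1 = [5·p_1/p_2]^(0.75).
Substitute q_2 = (q_2/q_1)·q_1 into the budget: q_1* = I/(p_1 + p_2·(q_2/q_1)).
Numerically q_2/q_1 = 2.315032, so q_1* = 159/(7.84 + 12.8·2.315032) = 4.2431 and q_2* = 2.315032·4.2431 = 9.823.
At I' = 318: q_2* = 19.6459. Change: 19.6459 − 9.823 = 9.823.

Δq_2* = 9.823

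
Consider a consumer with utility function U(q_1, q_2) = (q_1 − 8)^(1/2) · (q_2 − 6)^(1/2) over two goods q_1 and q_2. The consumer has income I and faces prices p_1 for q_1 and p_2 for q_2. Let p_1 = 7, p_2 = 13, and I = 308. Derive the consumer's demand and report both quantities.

Discretionary income = 308 − 8·7 − 6·13 = 174; q_1* = 8 + 0.5·174/7 = 20.4286; q_2* = 6 + 0.5·174/13 = 12.6923.

q_1* = 20.4286, q_2* = 12.6923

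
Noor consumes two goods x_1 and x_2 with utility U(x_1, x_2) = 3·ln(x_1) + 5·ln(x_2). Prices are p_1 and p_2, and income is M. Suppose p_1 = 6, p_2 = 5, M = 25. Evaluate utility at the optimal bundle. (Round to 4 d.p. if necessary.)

Tangency: MRS = (3/5)·x_2/x_1 = p_1/p_2.
So 3·p_2·x_2 = 5·p_1·x_1; combined with the budget, a share 0.375 of income goes to x_1.
Demand: x_1*(p_1,p_2,M) = 0.375·M/p_1 and x_2* = 0.625·M/p_2.
At p_1=6, p_2=5, M=25: x_1* = 0.375·25/6 = 1.5625, x_2* = 3.125.
Utility at the optimum: U(1.5625, 3.125) = 7.036.

V = 7.036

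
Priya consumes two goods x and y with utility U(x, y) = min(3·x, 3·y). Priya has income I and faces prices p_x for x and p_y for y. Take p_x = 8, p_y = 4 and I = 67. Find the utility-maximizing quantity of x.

x* = 5.5833

Leontief preferences: the optimum is at the kink where x/3 = y/3, i.e. y = x.
Budget: p_x·x + p_y·x = I, so (3·p_x + 3·p_y)·x = 3·I.
Demand: x*(p_x,p_y,I) = 3·I/(3·p_x + 3·p_y), y* = 3·I/(3·p_x + 3·p_y).
Here 3·8 + 3·4 = 36, giving x* = 5.5833.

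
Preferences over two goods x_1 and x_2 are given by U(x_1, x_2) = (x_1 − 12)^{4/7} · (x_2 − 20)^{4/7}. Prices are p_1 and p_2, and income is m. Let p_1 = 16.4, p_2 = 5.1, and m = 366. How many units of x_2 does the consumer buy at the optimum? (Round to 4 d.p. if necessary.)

x_2* = 26.5882

Let x_1' = x_1−12, x_2' = x_2−20. MRS = x_2'/x_1' = p_1/p_2.
After buying the subsistence bundle (12, 20), a share 0.5 of the remaining income goes to x_1: x_1* = 12 + 0.5·(m − 12p_1 − 20p_2)/p_1.
Discretionary income = 366 − 12·16.4 − 20·5.1 = 67.2; x_2* = 20 + 0.5·67.2/5.1 = 26.5882.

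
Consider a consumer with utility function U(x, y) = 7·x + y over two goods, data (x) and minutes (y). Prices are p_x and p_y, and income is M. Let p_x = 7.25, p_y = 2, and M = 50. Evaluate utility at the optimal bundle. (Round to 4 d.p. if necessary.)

Perfect substitutes: compare marginal utility per dollar. 7/p_x vs 1/p_y → 0.9655 vs 0.5.
x gives more utility per dollar, so spend all income on x: x* = M/p_x, y* = 0.
Numerically: x* = 6.8966, y* = 0.
Utility at the optimum: U(6.8966, 0) = 48.2759.

V = 48.2759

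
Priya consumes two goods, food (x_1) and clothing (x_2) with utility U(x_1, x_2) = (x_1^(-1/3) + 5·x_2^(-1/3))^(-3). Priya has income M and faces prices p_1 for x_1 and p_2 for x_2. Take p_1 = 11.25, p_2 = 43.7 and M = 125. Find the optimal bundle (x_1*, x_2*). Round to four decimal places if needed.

x_1* = 1.9513, x_2* = 2.3581

Numerically x_2/x_1 = 1.208456, so x_1* = 125/(11.25 + 43.7·1.208456) = 1.9513 and x_2* = 1.208456·1.9513 = 2.3581.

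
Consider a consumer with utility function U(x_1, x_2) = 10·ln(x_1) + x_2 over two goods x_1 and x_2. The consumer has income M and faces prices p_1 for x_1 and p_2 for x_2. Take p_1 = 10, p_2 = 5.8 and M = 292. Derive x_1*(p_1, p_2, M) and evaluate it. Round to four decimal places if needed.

So x_1*(p_1,p_2) = 10·p_2/p_1, independent of income; and x_2* = (M − 10·p_2)/p_2.
At the given prices: x_1* = 10·5.8/10 = 5.8.

x_1* = 5.8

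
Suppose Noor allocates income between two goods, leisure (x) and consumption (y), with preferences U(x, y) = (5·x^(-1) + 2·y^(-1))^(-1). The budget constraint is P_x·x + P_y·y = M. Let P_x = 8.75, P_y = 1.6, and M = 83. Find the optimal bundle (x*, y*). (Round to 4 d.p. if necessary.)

x* = 7.4664, y* = 11.043

From the CES first-order condition, (5/2)·(y/x)^(2) = P_x/P_y.
Hence y/x = ((2/5)·P_x/P_y)^(1/(2)), i.e. raised to the 0.5 power.
Substitute y = (y/x)·x into the budget: x* = M/(P_x + P_y·(y/x)).
Numerically y/x = 1.47902, so x* = 83/(8.75 + 1.6·1.47902) = 7.4664 and y* = 1.47902·7.4664 = 11.043.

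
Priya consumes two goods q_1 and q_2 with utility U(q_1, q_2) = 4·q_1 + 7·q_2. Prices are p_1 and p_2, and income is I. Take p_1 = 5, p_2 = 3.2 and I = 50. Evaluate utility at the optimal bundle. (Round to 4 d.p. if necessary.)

Linear utility — the consumer picks whichever good has higher MU/price: 4/5 = 0.8 vs 7/3.2 = 2.1875.
q_2 gives more utility per dollar, so spend all income on q_2: q_2* = I/p_2, q_1* = 0.
Numerically: q_1* = 0, q_2* = 15.625.
Utility at the optimum: U(0, 15.625) = 109.375.

V = 109.375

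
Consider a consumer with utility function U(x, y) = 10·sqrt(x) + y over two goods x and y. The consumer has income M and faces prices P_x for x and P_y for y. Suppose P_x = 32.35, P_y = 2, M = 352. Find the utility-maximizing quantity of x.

x* = 0.0956

Set MRS = P_x/P_y: 5·x^(−1/2) = P_x/P_y.
Thus x* = (5·P_y/P_x)² — independent of M — with the rest of income spent on y.
Plugging in: x* = (5·2/32.35)² = 0.0956.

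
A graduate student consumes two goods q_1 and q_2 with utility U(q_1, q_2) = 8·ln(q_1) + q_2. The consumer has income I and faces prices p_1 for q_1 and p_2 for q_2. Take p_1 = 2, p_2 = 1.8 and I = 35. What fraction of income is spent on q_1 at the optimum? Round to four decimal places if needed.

share on q_1 = 0.4114

MU_q_1 = 8/q_1, MU_q_2 = 1. Tangency: 8/q_1 = p_1/p_2.
So q_1*(p_1,p_2) = 8·p_2/p_1, independent of income; and q_2* = (I − 8·p_2)/p_2.
At the given prices: q_1* = 8·1.8/2 = 7.2, and q_2* = 11.4444.
Expenditure on q_1: 2·7.2 = 14.4; share = 0.4114.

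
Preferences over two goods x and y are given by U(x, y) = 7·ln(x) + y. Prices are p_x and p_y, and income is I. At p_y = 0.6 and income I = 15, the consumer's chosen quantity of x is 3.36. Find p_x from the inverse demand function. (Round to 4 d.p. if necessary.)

p_x = 1.25

Set MRS = p_x/p_y: (7/x)/1 = p_x/p_y.
So x*(p_x,p_y) = 7·p_y/p_x, independent of income; and y* = (I − 7·p_y)/p_y.
Set x* = 3.36 in the demand function and solve for p_x: p_x = 1.25.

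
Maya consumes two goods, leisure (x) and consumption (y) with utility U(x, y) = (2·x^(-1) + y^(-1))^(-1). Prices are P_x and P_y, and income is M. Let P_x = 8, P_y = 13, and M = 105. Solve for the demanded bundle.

x* = 6.9029, y* = 3.829

MRS = MU_x/MU_y = 2·(y/x)^(2). Set equal to P_x/P_y.
Hence y/x = ((1/2)·P_x/P_y)^(1/(2)), i.e. raised to the 0.5 power.
With the ratio pinned down, the budget gives x* = M/(P_x + P_y·(y/x)) and y* = (y/x)·x*.
Numerically y/x = 0.5547, so x* = 105/(8 + 13·0.5547) = 6.9029 and y* = 0.5547·6.9029 = 3.829.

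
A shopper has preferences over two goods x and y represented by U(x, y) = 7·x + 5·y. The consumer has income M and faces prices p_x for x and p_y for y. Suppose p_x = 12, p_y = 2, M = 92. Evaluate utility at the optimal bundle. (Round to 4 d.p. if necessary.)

V = 230

y gives more utility per dollar, so spend all income on y: y* = M/p_y, x* = 0.
Numerically: x* = 0, y* = 46.
Utility at the optimum: U(0, 46) = 230.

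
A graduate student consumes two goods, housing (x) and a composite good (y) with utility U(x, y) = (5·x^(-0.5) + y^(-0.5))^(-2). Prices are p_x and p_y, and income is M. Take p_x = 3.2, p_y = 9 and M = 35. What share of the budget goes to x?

share on x = 0.6744

MU_x ∝ 5·x^(-1.5), MU_y ∝ y^(-1.5), so MRS = 5·(y/x)^(1.5) = p_x/p_y.
Hence y/x = ((1/5)·p_x/p_y)^(1/(1.5)), i.e. raised to the 2/3 power.
Substitute y = (y/x)·x into the budget: x* = M/(p_x + p_y·(y/x)).
Numerically y/x = 0.171643, so x* = 35/(3.2 + 9·0.171643) = 7.3765 and y* = 0.171643·7.3765 = 1.2661.
Expenditure on x: 3.2·7.3765 = 23.6049; share = 0.6744.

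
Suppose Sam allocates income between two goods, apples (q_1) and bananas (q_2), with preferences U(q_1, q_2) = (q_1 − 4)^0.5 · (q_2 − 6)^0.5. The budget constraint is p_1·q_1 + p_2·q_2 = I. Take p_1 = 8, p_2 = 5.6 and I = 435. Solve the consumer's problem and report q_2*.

This is Cobb-Douglas in (q_1−4, q_2−6): tangency gives 0.5·p_2·(q_2−6) = 0.5·p_1·(q_1−4).
Substituting into the budget: q_1* = 4 + 0.5·(I − 4·p_1 − 6·p_2)/p_1, and q_2* = 6 + 0.5·(…)/p_2.
Discretionary income = 435 − 4·8 − 6·5.6 = 369.4; q_2* = 6 + 0.5·369.4/5.6 = 38.9821.

q_2* = 38.9821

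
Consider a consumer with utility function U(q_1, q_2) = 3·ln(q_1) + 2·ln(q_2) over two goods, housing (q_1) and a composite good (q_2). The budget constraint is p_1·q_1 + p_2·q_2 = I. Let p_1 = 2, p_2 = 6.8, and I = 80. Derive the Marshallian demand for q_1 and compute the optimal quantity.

MU_q_1/MU_q_2 = (3·q_2)/(2·q_1); tangency sets this equal to p_1/p_2.
So 3·p_2·q_2 = 2·p_1·q_1; combined with the budget, a share 0.6 of income goes to q_1.
Demand: q_1*(p_1,p_2,I) = 0.6·I/p_1 and q_2* = 0.4·I/p_2.
At p_1=2, p_2=6.8, I=80: q_1* = 0.6·80/2 = 24.

q_1* = 24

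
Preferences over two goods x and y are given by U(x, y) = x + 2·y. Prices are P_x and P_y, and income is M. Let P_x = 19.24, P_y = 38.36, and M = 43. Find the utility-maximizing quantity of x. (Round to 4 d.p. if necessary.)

Linear utility — the consumer picks whichever good has higher MU/price: 1/19.24 = 0.052 vs 2/38.36 = 0.0521.
y gives more utility per dollar, so spend all income on y: y* = M/P_y, x* = 0.
Numerically: x* = 0, y* = 1.121.

x* = 0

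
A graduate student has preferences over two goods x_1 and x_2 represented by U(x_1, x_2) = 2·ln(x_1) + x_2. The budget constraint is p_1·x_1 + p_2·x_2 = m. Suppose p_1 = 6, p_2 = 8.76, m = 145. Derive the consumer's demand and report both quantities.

Set MRS = p_1/p_2: (2/x_1)/1 = p_1/p_2.
So x_1*(p_1,p_2) = 2·p_2/p_1, independent of income; and x_2* = (m − 2·p_2)/p_2.
At the given prices: x_1* = 2·8.76/6 = 2.92, and x_2* = 14.5525.

x_1* = 2.92, x_2* = 14.5525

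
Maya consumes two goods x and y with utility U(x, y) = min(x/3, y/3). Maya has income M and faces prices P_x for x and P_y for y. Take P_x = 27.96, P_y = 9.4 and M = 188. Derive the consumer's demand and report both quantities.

Leontief preferences: the optimum is at the kink where x/3 = y/3, i.e. y = x.
Budget: P_x·x + P_y·x = M, so (3·P_x + 3·P_y)·x = 3·M.
Demand: x*(P_x,P_y,M) = 3·M/(3·P_x + 3·P_y), y* = 3·M/(3·P_x + 3·P_y).
Here 3·27.96 + 3·9.4 = 112.08, giving x* = 5.0321 and y* = 5.0321.

x* = 5.0321, y* = 5.0321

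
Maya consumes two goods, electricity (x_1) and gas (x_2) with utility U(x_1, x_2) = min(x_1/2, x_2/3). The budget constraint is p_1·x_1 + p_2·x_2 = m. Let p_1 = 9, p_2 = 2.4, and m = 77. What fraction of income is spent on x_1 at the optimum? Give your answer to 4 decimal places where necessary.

With perfect complements, no substitution: consume in ratio x_1:x_2 = 2:3.
Budget: p_1·x_1 + p_2·(3/2)·x_1 = m, so (2·p_1 + 3·p_2)·x_1 = 2·m.
Demand: x_1*(p_1,p_2,m) = 2·m/(2·p_1 + 3·p_2), x_2* = 3·m/(2·p_1 + 3·p_2).
Here 2·9 + 3·2.4 = 25.2, giving x_1* = 6.1111 and x_2* = 9.1667.
Expenditure on x_1: 9·6.1111 = 55; share = 0.7143.

share on x_1 = 0.7143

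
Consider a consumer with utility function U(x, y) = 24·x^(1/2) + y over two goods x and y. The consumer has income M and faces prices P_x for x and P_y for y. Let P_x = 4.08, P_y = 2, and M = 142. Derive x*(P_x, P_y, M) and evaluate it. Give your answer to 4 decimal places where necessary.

MU_x = 12/√x, MU_y = 1. Tangency: 12/√x = P_x/P_y.
Thus x* = (12·P_y/P_x)² — independent of M — with the rest of income spent on y.
Plugging in: x* = (12·2/4.08)² = 34.6021.

x* = 34.6021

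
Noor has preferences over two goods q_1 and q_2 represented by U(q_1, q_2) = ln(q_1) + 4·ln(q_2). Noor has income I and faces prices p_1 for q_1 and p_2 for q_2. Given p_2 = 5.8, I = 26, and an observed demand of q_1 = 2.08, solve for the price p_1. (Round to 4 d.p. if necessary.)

p_1 = 2.5

The MRS is (1/4)·q_2/q_1. Set MRS = p_1/p_2.
Rearranging, p_2·q_2 = 4·p_1·q_1. Substituting into the budget gives p_1·q_1·(1 + 4) = I.
Demand: q_1*(p_1,p_2,I) = 0.2·I/p_1 and q_2* = 0.8·I/p_2.
Set q_1* = 2.08 in the demand function and solve for p_1: p_1 = 2.5.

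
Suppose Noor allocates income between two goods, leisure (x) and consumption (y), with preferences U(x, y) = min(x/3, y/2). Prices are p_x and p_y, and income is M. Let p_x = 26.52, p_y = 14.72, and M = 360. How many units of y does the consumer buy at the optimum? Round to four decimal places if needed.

Demand: x*(p_x,p_y,M) = 3·M/(3·p_x + 2·p_y), y* = 2·M/(3·p_x + 2·p_y).
Here 3·26.52 + 2·14.72 = 109, giving y* = 6.6055.

y* = 6.6055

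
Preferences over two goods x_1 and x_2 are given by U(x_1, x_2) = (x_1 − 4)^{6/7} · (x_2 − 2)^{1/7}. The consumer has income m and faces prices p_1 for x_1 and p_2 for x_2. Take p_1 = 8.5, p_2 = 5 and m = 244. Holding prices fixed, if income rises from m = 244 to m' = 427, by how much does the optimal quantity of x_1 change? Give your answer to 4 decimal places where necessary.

MRS = 6·(x_2−2)/(x_1−4). Tangency with p_1/p_2 gives x_2−2 = (1/6)·(p_1/p_2)·(x_1−4).
After buying the subsistence bundle (4, 2), a share 6/7 of the remaining income goes to x_1: x_1* = 4 + 6/7·(m − 4p_1 − 2p_2)/p_1.
Discretionary income = 244 − 4·8.5 − 2·5 = 200; x_1* = 4 + 6/7·200/8.5 = 24.1681.
At m' = 427: x_1* = 42.6218. Change: 42.6218 − 24.1681 = 18.4538.

Δx_1* = 18.4538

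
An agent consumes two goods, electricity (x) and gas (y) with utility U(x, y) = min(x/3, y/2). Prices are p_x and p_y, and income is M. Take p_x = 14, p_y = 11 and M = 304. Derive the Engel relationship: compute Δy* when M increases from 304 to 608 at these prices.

Δy* = 9.5

Leontief preferences: the optimum is at the kink where x/3 = y/2, i.e. y = (2/3)·x.
Budget: p_x·x + p_y·(2/3)·x = M, so (3·p_x + 2·p_y)·x = 3·M.
Demand: x*(p_x,p_y,M) = 3·M/(3·p_x + 2·p_y), y* = 2·M/(3·p_x + 2·p_y).
Here 3·14 + 2·11 = 64, giving y* = 9.5.
At M' = 608: y* = 19. Change: 19 − 9.5 = 9.5.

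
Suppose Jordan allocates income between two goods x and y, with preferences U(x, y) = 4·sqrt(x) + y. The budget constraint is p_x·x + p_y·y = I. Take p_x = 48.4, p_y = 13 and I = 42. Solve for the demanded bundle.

x* = 0.2886, y* = 2.1564

Utility is quasi-linear in y; the FOC for x is 2/√x = p_x/p_y.
Solve: √x = 2·p_y/p_x, so x*(p_x,p_y) = (2·p_y/p_x)², and y* = (I − p_x·x*)/p_y.
Plugging in: x* = (2·13/48.4)² = 0.2886, y* = 2.1564.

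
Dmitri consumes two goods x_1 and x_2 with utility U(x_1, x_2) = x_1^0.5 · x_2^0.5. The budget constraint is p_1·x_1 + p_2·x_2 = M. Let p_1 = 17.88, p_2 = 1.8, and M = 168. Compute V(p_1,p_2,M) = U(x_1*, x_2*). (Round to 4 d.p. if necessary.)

V = 14.8067

At p_1=17.88, p_2=1.8, M=168: x_1* = 0.5·168/17.88 = 4.698, x_2* = 46.6667.
Utility at the optimum: U(4.698, 46.6667) = 14.8067.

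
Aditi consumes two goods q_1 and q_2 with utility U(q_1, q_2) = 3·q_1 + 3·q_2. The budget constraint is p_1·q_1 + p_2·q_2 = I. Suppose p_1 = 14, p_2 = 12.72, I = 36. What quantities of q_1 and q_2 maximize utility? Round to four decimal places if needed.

q_1* = 0, q_2* = 2.8302

q_2 gives more utility per dollar, so spend all income on q_2: q_2* = I/p_2, q_1* = 0.
Numerically: q_1* = 0, q_2* = 2.8302.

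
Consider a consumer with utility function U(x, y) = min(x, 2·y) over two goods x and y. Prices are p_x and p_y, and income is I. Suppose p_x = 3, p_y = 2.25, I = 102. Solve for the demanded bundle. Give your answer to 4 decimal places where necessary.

Leontief preferences: the optimum is at the kink where x/2 = y/1, i.e. y = (1/2)·x.
Budget: p_x·x + p_y·(1/2)·x = I, so (2·p_x + p_y)·x = 2·I.
Demand: x*(p_x,p_y,I) = 2·I/(2·p_x + p_y), y* = I/(2·p_x + p_y).
Here 2·3 + 2.25 = 8.25, giving x* = 24.7273 and y* = 12.3636.

x* = 24.7273, y* = 12.3636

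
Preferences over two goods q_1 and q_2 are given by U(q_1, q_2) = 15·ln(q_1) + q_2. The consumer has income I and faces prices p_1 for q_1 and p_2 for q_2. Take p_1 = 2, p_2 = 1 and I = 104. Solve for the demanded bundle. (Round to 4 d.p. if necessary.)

q_1* = 7.5, q_2* = 89

Set MRS = p_1/p_2: (15/q_1)/1 = p_1/p_2.
So q_1*(p_1,p_2) = 15·p_2/p_1, independent of income; and q_2* = (I − 15·p_2)/p_2.
At the given prices: q_1* = 15·1/2 = 7.5, and q_2* = 89.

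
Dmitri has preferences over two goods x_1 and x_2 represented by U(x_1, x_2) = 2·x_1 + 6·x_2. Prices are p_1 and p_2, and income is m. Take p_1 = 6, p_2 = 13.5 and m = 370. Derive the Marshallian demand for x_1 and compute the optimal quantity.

Perfect substitutes: compare marginal utility per dollar. 2/p_1 vs 6/p_2 → 0.3333 vs 0.4444.
x_2 gives more utility per dollar, so spend all income on x_2: x_2* = m/p_2, x_1* = 0.
Numerically: x_1* = 0, x_2* = 27.4074.

x_1* = 0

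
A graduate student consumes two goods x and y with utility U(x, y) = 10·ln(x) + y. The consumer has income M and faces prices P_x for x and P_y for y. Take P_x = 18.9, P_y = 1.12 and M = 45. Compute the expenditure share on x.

MU_x = 10/x, MU_y = 1. Tangency: 10/x = P_x/P_y.
So x*(P_x,P_y) = 10·P_y/P_x, independent of income; and y* = (M − 10·P_y)/P_y.
At the given prices: x* = 10·1.12/18.9 = 0.5926, and y* = 30.1786.
Expenditure on x: 18.9·0.5926 = 11.2; share = 0.2489.

share on x = 0.2489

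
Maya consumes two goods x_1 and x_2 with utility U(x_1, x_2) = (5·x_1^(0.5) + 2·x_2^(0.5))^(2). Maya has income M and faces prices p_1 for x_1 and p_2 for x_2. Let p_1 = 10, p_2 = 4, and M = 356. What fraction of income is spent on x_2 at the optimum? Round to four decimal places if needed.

MU_x_1 ∝ 5·x_1^(-0.5), MU_x_2 ∝ 2·x_2^(-0.5), so MRS = (5/2)·(x_2/x_1)^(0.5) = p_1/p_2.
Hence x_2/x_1 = ((2/5)·p_1/p_2)^(1/(0.5)), i.e. raised to the 2 power.
Substitute x_2 = (x_2/x_1)·x_1 into the budget: x_1* = M/(p_1 + p_2·(x_2/x_1)).
Numerically x_2/x_1 = 1, so x_1* = 356/(10 + 4·1) = 25.4286 and x_2* = 1·25.4286 = 25.4286.
Expenditure on x_2: 4·25.4286 = 101.7143; share = 0.2857.

share on x_2 = 0.2857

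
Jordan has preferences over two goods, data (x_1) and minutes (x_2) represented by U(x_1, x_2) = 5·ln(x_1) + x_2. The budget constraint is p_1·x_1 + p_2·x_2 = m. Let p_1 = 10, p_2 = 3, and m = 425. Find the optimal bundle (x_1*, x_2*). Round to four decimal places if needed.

MU_x_1 = 5/x_1, MU_x_2 = 1. Tangency: 5/x_1 = p_1/p_2.
So x_1*(p_1,p_2) = 5·p_2/p_1, independent of income; and x_2* = (m − 5·p_2)/p_2.
At the given prices: x_1* = 5·3/10 = 1.5, and x_2* = 136.6667.

x_1* = 1.5, x_2* = 136.6667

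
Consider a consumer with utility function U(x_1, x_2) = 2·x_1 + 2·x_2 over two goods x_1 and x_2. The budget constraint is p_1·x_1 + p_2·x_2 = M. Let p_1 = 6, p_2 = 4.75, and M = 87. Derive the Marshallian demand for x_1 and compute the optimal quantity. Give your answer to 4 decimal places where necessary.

x_1* = 0

Perfect substitutes: compare marginal utility per dollar. 2/p_1 vs 2/p_2 → 0.3333 vs 0.4211.
x_2 gives more utility per dollar, so spend all income on x_2: x_2* = M/p_2, x_1* = 0.
Numerically: x_1* = 0, x_2* = 18.3158.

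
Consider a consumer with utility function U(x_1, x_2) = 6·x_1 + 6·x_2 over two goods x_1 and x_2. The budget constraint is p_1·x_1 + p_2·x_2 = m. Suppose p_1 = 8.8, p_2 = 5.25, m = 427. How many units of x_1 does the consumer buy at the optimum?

x_1* = 0

Linear utility — the consumer picks whichever good has higher MU/price: 6/8.8 = 0.6818 vs 6/5.25 = 1.1429.
x_2 gives more utility per dollar, so spend all income on x_2: x_2* = m/p_2, x_1* = 0.
Numerically: x_1* = 0, x_2* = 81.3333.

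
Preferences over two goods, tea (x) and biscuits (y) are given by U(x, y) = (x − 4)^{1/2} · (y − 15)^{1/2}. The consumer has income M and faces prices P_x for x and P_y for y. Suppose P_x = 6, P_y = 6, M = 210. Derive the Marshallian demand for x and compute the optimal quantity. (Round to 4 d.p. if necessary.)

After buying the subsistence bundle (4, 15), a share 0.5 of the remaining income goes to x: x* = 4 + 0.5·(M − 4P_x − 15P_y)/P_x.
Discretionary income = 210 − 4·6 − 15·6 = 96; x* = 4 + 0.5·96/6 = 12.

x* = 12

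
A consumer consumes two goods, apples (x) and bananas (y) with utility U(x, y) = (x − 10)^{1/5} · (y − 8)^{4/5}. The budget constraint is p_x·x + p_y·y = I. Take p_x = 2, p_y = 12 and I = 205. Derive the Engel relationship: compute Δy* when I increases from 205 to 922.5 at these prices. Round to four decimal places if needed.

After buying the subsistence bundle (10, 8), a share 0.2 of the remaining income goes to x: x* = 10 + 0.2·(I − 10p_x − 8p_y)/p_x.
Discretionary income = 205 − 10·2 − 8·12 = 89; y* = 8 + 0.8·89/12 = 13.9333.
At I' = 922.5: y* = 61.7667. Change: 61.7667 − 13.9333 = 47.8333.

Δy* = 47.8333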